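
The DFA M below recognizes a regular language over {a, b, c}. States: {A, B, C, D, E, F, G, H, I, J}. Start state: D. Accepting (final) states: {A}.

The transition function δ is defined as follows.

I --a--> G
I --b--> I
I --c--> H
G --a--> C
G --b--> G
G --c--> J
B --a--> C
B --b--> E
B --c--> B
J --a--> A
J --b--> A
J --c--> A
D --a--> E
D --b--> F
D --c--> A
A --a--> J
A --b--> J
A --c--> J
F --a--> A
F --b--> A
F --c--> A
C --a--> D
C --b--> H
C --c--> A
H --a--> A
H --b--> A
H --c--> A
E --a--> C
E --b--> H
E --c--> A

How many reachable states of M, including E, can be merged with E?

First remove the unreachable states {B,G,I}; 7 states remain.
P0 = {A} | {C,D,E,F,H,J}.
On input a, block {C,D,E,F,H,J} splits into {C,D,E} and {F,H,J}.
No further refinement is possible. Final partition (3 blocks): {A} | {C,D,E} | {F,H,J}.
State E belongs to the block {C,D,E}, which has 3 states.

3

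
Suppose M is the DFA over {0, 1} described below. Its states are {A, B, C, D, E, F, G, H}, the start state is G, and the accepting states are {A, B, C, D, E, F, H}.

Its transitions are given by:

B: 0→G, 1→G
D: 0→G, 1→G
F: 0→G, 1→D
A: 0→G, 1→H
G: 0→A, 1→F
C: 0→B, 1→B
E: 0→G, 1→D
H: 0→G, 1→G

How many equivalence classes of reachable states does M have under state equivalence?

Reachable states from the start: {A,D,F,G,H}. Unreachable: {B,C,E} — drop them.
Start with accepting vs non-accepting: {A,D,F,H} | {G}.
On input 1, block {A,D,F,H} splits into {A,F} and {D,H}.
No further refinement is possible. Final partition (3 blocks): {A,F} | {G} | {D,H}.

3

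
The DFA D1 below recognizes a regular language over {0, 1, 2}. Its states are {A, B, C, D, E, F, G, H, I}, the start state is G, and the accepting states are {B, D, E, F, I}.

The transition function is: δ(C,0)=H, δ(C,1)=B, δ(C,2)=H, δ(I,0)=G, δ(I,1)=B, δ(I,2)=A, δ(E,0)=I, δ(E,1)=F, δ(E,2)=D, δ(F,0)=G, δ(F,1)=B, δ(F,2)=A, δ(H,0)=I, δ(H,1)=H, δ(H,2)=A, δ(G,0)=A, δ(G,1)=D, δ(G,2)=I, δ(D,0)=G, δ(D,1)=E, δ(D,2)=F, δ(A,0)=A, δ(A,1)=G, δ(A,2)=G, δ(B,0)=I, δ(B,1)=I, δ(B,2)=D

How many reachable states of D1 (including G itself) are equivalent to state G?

1

States {C,H} cannot be reached from the start state, so discard them.
Initial partition by acceptance: {B,D,E,F,I} | {A,G}.
Refine {B,D,E,F,I} on symbol 0: members go to different blocks, giving {D,F,I} and {B,E}.
On input 2, block {D,F,I} splits into {F,I} and {D}.
Refine {A,G} on symbol 1: members go to different blocks, giving {A} and {G}.
No further refinement is possible. Final partition (5 blocks): {F,I} | {A} | {B,E} | {D} | {G}.
State G belongs to the block {G}, which has 1 states.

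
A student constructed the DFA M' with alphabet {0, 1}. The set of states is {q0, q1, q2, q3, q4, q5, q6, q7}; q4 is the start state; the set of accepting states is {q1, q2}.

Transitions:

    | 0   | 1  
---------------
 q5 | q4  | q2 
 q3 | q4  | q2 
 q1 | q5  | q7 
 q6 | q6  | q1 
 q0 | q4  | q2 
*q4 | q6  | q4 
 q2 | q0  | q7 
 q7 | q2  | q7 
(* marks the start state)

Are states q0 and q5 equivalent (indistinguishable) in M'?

First remove the unreachable states {q3}; 7 states remain.
Initial partition by acceptance: {q1,q2} | {q0,q4,q5,q6,q7}.
On input 0, block {q0,q4,q5,q6,q7} splits into {q0,q4,q5,q6} and {q7}.
Split {q0,q4,q5,q6} by δ(·,1) → {q0,q5,q6} and {q4}.
Refine {q0,q5,q6} on symbol 0: members go to different blocks, giving {q0,q5} and {q6}.
The partition is now stable with 5 blocks: {q1,q2} | {q0,q5} | {q7} | {q4} | {q6}.
q0 and q5 lie in the same block of the stable partition, so they are equivalent — no string distinguishes them.

Yes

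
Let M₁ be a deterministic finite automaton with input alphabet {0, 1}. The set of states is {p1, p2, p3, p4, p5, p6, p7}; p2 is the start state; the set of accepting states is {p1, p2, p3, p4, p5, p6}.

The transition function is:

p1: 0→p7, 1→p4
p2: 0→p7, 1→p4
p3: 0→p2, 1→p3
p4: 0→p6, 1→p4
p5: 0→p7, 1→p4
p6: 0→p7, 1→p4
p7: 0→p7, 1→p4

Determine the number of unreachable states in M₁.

3

Starting at p2 and following transitions, the reachable set is {p2, p4, p6, p7}. That leaves p1, p3, p5 unreachable — 3 in total.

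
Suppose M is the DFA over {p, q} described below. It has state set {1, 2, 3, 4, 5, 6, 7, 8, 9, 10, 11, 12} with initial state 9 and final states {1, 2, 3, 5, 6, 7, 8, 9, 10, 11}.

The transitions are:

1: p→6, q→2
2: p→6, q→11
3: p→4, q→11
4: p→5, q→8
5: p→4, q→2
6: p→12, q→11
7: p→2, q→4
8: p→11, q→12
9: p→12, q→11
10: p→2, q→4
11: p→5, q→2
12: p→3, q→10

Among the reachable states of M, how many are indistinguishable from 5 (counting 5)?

4

States {1,7} cannot be reached from the start state, so discard them.
Start with accepting vs non-accepting: {2,3,5,6,8,9,10,11} | {4,12}.
Refine {2,3,5,6,8,9,10,11} on symbol p: members go to different blocks, giving {2,8,10,11} and {3,5,6,9}.
Refine {2,8,10,11} on symbol p: members go to different blocks, giving {2,11} and {8,10}.
The partition is now stable with 4 blocks: {2,11} | {4,12} | {3,5,6,9} | {8,10}.
The equivalence class containing 5 is {3,5,6,9}, of size 4.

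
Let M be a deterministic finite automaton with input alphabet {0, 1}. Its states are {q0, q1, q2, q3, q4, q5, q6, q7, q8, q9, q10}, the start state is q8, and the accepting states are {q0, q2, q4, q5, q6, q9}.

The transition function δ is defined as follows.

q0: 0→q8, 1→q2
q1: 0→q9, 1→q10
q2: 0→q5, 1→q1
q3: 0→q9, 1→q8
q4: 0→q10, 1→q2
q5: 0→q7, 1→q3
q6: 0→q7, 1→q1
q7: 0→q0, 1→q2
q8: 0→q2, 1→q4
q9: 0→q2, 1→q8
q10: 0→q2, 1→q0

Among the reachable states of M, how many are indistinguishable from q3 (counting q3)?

2

Reachable states from the start: {q0,q1,q2,q3,q4,q5,q7,q8,q9,q10}. Unreachable: {q6} — drop them.
Initial partition by acceptance: {q0,q2,q4,q5,q9} | {q1,q3,q7,q8,q10}.
Refine {q0,q2,q4,q5,q9} on symbol 0: members go to different blocks, giving {q0,q4,q5} and {q2,q9}.
Split {q0,q4,q5} by δ(·,1) → {q0,q4} and {q5}.
Split {q1,q3,q7,q8,q10} by δ(·,0) → {q1,q3,q8,q10} and {q7}.
Refine {q1,q3,q8,q10} on symbol 1: members go to different blocks, giving {q1,q3} and {q8,q10}.
Split {q2,q9} by δ(·,0) → {q2} and {q9}.
The partition is now stable with 7 blocks: {q0,q4} | {q1,q3} | {q2} | {q5} | {q7} | {q8,q10} | {q9}.
The equivalence class containing q3 is {q1,q3}, of size 2.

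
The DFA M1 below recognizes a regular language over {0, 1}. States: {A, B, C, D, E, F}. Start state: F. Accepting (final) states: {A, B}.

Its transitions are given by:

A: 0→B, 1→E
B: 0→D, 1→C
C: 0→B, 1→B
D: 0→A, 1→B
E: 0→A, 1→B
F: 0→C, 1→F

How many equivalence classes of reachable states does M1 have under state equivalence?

5

Start with accepting vs non-accepting: {A,B} | {C,D,E,F}.
Refine {A,B} on symbol 0: members go to different blocks, giving {A} and {B}.
Split {C,D,E,F} by δ(·,0) → {D,E} and {C} and {F}.
Stable partition: {A} | {D,E} | {B} | {C} | {F} — 5 equivalence classes.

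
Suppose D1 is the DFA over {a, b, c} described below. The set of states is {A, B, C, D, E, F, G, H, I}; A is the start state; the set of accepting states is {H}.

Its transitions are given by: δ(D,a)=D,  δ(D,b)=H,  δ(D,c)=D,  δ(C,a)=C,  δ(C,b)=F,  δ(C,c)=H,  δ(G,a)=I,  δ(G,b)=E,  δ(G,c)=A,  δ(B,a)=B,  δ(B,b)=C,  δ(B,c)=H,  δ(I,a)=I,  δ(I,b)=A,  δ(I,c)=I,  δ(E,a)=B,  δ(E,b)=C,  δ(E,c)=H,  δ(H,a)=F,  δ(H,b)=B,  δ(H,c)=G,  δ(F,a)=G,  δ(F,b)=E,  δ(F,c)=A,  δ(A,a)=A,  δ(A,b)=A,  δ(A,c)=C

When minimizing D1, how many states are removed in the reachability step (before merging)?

BFS from A reaches {A, B, C, E, F, G, H, I}; the 1 state(s) D are never visited.

1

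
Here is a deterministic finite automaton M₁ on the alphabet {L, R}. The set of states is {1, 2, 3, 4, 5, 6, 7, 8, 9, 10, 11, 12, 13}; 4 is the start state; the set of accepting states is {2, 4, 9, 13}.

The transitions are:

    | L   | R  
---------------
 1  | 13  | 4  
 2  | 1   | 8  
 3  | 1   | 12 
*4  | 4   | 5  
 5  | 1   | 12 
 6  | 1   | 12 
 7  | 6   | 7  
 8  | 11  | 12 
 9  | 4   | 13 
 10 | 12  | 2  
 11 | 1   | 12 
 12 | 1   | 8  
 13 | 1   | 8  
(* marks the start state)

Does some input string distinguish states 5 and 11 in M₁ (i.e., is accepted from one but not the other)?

No

First remove the unreachable states {2,3,6,7,9,10}; 7 states remain.
P0 = {4,13} | {1,5,8,11,12}.
Refine {4,13} on symbol L: members go to different blocks, giving {4} and {13}.
Refine {1,5,8,11,12} on symbol L: members go to different blocks, giving {5,8,11,12} and {1}.
On input L, block {5,8,11,12} splits into {5,11,12} and {8}.
Refine {5,11,12} on symbol R: members go to different blocks, giving {5,11} and {12}.
Stable partition: {4} | {5,11} | {13} | {1} | {8} | {12} — 6 equivalence classes.
5 and 11 lie in the same block of the stable partition, so they are equivalent — no string distinguishes them.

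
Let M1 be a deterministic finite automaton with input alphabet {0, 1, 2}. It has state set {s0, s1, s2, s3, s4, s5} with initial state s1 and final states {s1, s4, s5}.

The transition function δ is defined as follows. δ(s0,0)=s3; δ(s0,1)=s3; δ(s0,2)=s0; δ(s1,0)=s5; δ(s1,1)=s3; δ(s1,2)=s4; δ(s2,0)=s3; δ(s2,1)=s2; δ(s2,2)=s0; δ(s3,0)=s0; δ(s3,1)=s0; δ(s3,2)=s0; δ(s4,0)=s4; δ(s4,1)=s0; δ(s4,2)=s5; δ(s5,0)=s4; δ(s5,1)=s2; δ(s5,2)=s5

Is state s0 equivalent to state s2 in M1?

Yes

Every state is reachable, so we keep all 6.
P0 = {s1,s4,s5} | {s0,s2,s3}.
No further refinement is possible. Final partition (2 blocks): {s1,s4,s5} | {s0,s2,s3}.
s0 and s2 lie in the same block of the stable partition, so they are equivalent — no string distinguishes them.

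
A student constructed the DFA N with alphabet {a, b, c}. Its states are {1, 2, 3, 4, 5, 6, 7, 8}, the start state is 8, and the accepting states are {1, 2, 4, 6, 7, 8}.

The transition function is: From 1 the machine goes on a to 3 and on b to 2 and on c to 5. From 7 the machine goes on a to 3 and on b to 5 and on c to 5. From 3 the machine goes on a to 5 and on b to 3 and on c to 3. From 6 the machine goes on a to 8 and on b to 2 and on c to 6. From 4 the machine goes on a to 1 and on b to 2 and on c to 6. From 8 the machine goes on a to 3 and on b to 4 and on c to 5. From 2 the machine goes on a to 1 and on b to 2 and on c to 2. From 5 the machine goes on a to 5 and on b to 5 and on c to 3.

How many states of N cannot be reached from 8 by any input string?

1

BFS from 8 reaches {1, 2, 3, 4, 5, 6, 8}; the 1 state(s) 7 are never visited.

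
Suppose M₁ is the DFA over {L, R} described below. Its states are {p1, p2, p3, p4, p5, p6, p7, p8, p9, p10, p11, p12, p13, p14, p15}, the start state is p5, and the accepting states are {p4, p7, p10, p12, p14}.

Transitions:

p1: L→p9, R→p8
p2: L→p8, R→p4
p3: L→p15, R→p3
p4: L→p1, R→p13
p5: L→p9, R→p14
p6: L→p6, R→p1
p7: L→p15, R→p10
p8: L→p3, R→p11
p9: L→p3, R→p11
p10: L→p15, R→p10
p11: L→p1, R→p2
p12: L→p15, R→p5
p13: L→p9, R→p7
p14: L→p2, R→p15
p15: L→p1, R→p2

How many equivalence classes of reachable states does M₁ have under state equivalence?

States {p6,p12} cannot be reached from the start state, so discard them.
Start with accepting vs non-accepting: {p4,p7,p10,p14} | {p1,p2,p3,p5,p8,p9,p11,p13,p15}.
Refine {p4,p7,p10,p14} on symbol R: members go to different blocks, giving {p4,p14} and {p7,p10}.
Refine {p1,p2,p3,p5,p8,p9,p11,p13,p15} on symbol R: members go to different blocks, giving {p1,p3,p8,p9,p11,p15} and {p2,p5} and {p13}.
Split {p4,p14} by δ(·,L) → {p4} and {p14}.
Split {p1,p3,p8,p9,p11,p15} by δ(·,R) → {p1,p3,p8,p9} and {p11,p15}.
Refine {p1,p3,p8,p9} on symbol L: members go to different blocks, giving {p1,p8,p9} and {p3}.
Refine {p1,p8,p9} on symbol L: members go to different blocks, giving {p8,p9} and {p1}.
Split {p2,p5} by δ(·,R) → {p2} and {p5}.
Stable partition: {p4} | {p8,p9} | {p7,p10} | {p2} | {p13} | {p14} | {p11,p15} | {p3} | {p1} | {p5} — 10 equivalence classes.

10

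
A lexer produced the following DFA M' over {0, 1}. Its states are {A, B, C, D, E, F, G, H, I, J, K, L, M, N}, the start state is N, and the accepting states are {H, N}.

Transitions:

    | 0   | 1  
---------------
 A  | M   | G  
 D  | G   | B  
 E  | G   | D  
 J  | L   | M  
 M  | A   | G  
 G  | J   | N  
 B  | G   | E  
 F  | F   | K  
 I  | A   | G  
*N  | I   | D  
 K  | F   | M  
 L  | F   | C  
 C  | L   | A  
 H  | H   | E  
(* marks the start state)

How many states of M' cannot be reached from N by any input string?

Starting at N and following transitions, the reachable set is {A, B, C, D, E, F, G, I, J, K, L, M, N}. That leaves H unreachable — 1 in total.

1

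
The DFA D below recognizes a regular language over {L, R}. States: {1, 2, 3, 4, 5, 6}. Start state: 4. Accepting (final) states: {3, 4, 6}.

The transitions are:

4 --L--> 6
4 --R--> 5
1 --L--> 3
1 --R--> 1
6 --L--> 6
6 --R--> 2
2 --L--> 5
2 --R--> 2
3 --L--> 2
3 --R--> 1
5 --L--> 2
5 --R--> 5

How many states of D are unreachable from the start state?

BFS from 4 reaches {2, 4, 5, 6}; the 2 state(s) 1, 3 are never visited.

2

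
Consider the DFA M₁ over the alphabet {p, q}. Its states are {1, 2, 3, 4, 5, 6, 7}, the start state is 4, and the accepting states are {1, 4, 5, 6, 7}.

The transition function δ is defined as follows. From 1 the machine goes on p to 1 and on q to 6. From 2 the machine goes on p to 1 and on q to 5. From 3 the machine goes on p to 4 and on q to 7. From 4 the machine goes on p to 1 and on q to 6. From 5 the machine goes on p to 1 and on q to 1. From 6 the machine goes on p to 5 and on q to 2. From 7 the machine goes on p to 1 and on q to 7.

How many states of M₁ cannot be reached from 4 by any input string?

Starting at 4 and following transitions, the reachable set is {1, 2, 4, 5, 6}. That leaves 3, 7 unreachable — 2 in total.

2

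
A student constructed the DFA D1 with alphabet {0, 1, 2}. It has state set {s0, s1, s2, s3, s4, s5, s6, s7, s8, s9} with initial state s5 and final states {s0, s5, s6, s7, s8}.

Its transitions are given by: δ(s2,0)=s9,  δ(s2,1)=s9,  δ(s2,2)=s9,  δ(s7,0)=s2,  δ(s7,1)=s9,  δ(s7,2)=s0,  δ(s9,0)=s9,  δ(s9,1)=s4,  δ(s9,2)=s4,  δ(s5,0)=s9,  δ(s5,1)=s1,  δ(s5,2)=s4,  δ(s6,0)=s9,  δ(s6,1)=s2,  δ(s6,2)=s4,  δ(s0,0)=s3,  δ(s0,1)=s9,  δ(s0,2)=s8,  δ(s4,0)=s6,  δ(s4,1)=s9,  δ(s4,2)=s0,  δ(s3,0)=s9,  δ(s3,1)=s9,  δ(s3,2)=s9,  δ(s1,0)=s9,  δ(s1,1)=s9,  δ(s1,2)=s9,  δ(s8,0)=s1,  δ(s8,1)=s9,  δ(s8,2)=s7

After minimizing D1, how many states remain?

5

Start with accepting vs non-accepting: {s0,s5,s6,s7,s8} | {s1,s2,s3,s4,s9}.
On input 2, block {s0,s5,s6,s7,s8} splits into {s0,s7,s8} and {s5,s6}.
Split {s1,s2,s3,s4,s9} by δ(·,0) → {s1,s2,s3,s9} and {s4}.
Refine {s1,s2,s3,s9} on symbol 1: members go to different blocks, giving {s1,s2,s3} and {s9}.
The partition is now stable with 5 blocks: {s0,s7,s8} | {s1,s2,s3} | {s5,s6} | {s4} | {s9}.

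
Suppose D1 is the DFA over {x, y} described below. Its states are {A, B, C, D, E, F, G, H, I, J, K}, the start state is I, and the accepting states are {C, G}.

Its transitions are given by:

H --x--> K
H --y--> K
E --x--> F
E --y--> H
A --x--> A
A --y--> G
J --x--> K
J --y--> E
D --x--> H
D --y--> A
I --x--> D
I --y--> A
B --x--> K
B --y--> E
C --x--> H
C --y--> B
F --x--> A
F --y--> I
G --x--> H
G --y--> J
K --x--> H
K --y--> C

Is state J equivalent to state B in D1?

Yes

All states are reachable from the start state.
P0 = {C,G} | {A,B,D,E,F,H,I,J,K}.
On input y, block {A,B,D,E,F,H,I,J,K} splits into {B,D,E,F,H,I,J} and {A,K}.
Split {B,D,E,F,H,I,J} by δ(·,x) → {B,F,H,J} and {D,E,I}.
On input y, block {B,F,H,J} splits into {B,F,J} and {H}.
Refine {A,K} on symbol x: members go to different blocks, giving {A} and {K}.
Refine {B,F,J} on symbol x: members go to different blocks, giving {B,J} and {F}.
Refine {D,E,I} on symbol x: members go to different blocks, giving {D} and {E} and {I}.
No further refinement is possible. Final partition (9 blocks): {C,G} | {B,J} | {A} | {D} | {H} | {K} | {F} | {E} | {I}.
J and B lie in the same block of the stable partition, so they are equivalent — no string distinguishes them.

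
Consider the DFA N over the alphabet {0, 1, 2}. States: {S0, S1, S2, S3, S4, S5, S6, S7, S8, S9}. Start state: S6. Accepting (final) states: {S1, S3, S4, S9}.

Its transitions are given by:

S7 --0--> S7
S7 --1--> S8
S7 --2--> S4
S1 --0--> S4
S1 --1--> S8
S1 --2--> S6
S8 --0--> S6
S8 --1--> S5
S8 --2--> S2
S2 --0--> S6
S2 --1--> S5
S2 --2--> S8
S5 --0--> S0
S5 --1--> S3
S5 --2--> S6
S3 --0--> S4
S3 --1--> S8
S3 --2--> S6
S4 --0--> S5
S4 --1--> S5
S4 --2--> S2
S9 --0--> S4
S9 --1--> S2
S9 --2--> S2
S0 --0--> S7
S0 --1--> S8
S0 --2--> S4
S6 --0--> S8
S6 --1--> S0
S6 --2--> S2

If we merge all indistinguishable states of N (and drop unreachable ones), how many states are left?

First remove the unreachable states {S1,S9}; 8 states remain.
Start with accepting vs non-accepting: {S3,S4} | {S0,S2,S5,S6,S7,S8}.
Split {S3,S4} by δ(·,0) → {S3} and {S4}.
Split {S0,S2,S5,S6,S7,S8} by δ(·,1) → {S0,S2,S6,S7,S8} and {S5}.
Refine {S0,S2,S6,S7,S8} on symbol 1: members go to different blocks, giving {S0,S6,S7} and {S2,S8}.
On input 0, block {S0,S6,S7} splits into {S0,S7} and {S6}.
Stable partition: {S3} | {S0,S7} | {S4} | {S5} | {S2,S8} | {S6} — 6 equivalence classes.

6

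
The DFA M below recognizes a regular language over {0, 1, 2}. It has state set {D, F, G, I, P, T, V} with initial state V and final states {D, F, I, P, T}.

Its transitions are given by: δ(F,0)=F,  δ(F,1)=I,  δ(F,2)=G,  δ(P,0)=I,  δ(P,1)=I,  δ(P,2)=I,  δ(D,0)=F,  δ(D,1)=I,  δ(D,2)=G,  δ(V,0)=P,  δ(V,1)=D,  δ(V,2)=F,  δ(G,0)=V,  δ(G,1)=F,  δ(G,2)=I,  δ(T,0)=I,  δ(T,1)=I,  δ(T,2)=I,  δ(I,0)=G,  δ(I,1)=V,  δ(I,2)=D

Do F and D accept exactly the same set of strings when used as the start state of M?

States {T} cannot be reached from the start state, so discard them.
Start with accepting vs non-accepting: {D,F,I,P} | {G,V}.
Refine {D,F,I,P} on symbol 0: members go to different blocks, giving {D,F,P} and {I}.
Split {D,F,P} by δ(·,0) → {D,F} and {P}.
On input 0, block {G,V} splits into {V} and {G}.
The partition is now stable with 5 blocks: {D,F} | {V} | {I} | {P} | {G}.
F and D lie in the same block of the stable partition, so they are equivalent — no string distinguishes them.

Yes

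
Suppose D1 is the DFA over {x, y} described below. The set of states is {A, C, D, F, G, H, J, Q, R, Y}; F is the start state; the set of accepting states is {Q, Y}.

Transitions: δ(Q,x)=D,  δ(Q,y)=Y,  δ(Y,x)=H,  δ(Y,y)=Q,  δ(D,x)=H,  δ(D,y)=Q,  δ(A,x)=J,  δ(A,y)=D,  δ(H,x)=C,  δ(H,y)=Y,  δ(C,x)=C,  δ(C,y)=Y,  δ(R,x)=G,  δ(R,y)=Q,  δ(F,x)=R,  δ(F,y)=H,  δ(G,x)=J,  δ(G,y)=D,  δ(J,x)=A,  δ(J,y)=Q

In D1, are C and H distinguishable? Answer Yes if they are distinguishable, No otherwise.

Every state is reachable, so we keep all 10.
Start with accepting vs non-accepting: {Q,Y} | {A,C,D,F,G,H,J,R}.
On input y, block {A,C,D,F,G,H,J,R} splits into {C,D,H,J,R} and {A,F,G}.
On input x, block {C,D,H,J,R} splits into {C,D,H} and {J,R}.
No further refinement is possible. Final partition (4 blocks): {Q,Y} | {C,D,H} | {A,F,G} | {J,R}.
C and H lie in the same block of the stable partition, so they are equivalent — no string distinguishes them.

No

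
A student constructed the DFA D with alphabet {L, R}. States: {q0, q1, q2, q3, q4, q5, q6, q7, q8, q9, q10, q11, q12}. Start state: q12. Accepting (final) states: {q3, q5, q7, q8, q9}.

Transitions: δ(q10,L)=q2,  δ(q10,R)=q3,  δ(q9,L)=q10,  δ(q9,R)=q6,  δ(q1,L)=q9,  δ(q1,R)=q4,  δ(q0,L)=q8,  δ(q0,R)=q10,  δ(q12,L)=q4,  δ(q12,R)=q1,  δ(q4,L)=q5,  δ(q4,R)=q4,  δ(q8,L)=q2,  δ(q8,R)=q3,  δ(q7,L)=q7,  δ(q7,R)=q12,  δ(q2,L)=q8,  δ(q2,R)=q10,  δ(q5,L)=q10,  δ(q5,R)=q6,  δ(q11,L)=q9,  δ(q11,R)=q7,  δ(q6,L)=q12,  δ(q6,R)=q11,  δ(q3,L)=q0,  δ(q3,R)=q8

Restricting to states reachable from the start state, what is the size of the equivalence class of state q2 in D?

2

P0 = {q3,q5,q7,q8,q9} | {q0,q1,q2,q4,q6,q10,q11,q12}.
On input L, block {q3,q5,q7,q8,q9} splits into {q3,q5,q8,q9} and {q7}.
Split {q3,q5,q8,q9} by δ(·,R) → {q3,q8} and {q5,q9}.
On input L, block {q0,q1,q2,q4,q6,q10,q11,q12} splits into {q1,q4,q11} and {q6,q10,q12} and {q0,q2}.
Split {q1,q4,q11} by δ(·,R) → {q1,q4} and {q11}.
Refine {q6,q10,q12} on symbol L: members go to different blocks, giving {q6} and {q10} and {q12}.
The partition is now stable with 9 blocks: {q3,q8} | {q1,q4} | {q7} | {q5,q9} | {q6} | {q0,q2} | {q11} | {q10} | {q12}.
State q2 belongs to the block {q0,q2}, which has 2 states.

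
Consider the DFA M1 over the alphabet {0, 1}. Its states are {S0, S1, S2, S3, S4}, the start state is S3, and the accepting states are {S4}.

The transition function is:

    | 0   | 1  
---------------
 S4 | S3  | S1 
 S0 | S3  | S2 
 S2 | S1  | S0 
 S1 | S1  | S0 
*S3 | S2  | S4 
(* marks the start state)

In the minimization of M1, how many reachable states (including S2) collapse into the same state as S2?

P0 = {S4} | {S0,S1,S2,S3}.
Refine {S0,S1,S2,S3} on symbol 1: members go to different blocks, giving {S0,S1,S2} and {S3}.
Split {S0,S1,S2} by δ(·,0) → {S1,S2} and {S0}.
The partition is now stable with 4 blocks: {S4} | {S1,S2} | {S3} | {S0}.
The equivalence class containing S2 is {S1,S2}, of size 2.

2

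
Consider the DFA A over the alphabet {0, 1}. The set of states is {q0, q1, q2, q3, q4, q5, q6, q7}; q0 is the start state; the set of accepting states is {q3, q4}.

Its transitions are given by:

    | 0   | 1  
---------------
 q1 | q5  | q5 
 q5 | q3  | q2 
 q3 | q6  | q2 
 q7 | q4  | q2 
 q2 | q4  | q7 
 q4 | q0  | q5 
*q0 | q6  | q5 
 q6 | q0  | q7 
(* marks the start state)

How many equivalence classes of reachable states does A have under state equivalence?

3

Reachable states from the start: {q0,q2,q3,q4,q5,q6,q7}. Unreachable: {q1} — drop them.
Initial partition by acceptance: {q3,q4} | {q0,q2,q5,q6,q7}.
Split {q0,q2,q5,q6,q7} by δ(·,0) → {q2,q5,q7} and {q0,q6}.
The partition is now stable with 3 blocks: {q3,q4} | {q2,q5,q7} | {q0,q6}.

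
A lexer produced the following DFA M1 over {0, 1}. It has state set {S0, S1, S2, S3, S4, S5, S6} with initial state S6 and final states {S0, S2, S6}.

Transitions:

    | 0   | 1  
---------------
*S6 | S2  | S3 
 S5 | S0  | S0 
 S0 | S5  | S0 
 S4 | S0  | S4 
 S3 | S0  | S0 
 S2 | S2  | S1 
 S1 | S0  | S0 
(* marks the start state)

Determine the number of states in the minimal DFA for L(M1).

3

Reachable states from the start: {S0,S1,S2,S3,S5,S6}. Unreachable: {S4} — drop them.
Start with accepting vs non-accepting: {S0,S2,S6} | {S1,S3,S5}.
Split {S0,S2,S6} by δ(·,0) → {S2,S6} and {S0}.
The partition is now stable with 3 blocks: {S2,S6} | {S1,S3,S5} | {S0}.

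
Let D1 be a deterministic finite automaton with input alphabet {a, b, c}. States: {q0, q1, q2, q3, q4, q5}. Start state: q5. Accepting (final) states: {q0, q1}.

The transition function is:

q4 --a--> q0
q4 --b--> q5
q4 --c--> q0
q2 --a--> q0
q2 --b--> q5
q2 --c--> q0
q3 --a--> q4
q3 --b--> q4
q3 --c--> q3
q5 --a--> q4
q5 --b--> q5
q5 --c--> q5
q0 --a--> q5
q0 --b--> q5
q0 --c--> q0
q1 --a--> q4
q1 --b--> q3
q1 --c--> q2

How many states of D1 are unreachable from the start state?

Starting at q5 and following transitions, the reachable set is {q0, q4, q5}. That leaves q1, q2, q3 unreachable — 3 in total.

3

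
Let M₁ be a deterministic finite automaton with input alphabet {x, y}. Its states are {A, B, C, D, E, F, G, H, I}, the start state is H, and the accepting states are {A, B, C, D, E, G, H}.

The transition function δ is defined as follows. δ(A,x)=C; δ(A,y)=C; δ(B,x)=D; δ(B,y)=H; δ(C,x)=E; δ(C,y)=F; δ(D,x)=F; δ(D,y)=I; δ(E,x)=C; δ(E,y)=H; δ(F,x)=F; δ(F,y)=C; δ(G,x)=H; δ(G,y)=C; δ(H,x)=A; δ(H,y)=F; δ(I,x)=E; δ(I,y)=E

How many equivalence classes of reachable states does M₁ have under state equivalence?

3

States {B,D,G,I} cannot be reached from the start state, so discard them.
Initial partition by acceptance: {A,C,E,H} | {F}.
Refine {A,C,E,H} on symbol y: members go to different blocks, giving {A,E} and {C,H}.
The partition is now stable with 3 blocks: {A,E} | {F} | {C,H}.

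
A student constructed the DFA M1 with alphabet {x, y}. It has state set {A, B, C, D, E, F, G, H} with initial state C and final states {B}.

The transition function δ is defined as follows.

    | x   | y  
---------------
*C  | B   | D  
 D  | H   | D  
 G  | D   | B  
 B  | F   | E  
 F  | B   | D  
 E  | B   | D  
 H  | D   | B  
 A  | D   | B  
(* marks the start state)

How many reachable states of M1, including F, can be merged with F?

Reachable states from the start: {B,C,D,E,F,H}. Unreachable: {A,G} — drop them.
Initial partition by acceptance: {B} | {C,D,E,F,H}.
On input x, block {C,D,E,F,H} splits into {C,E,F} and {D,H}.
Refine {D,H} on symbol y: members go to different blocks, giving {D} and {H}.
The partition is now stable with 4 blocks: {B} | {C,E,F} | {D} | {H}.
The equivalence class containing F is {C,E,F}, of size 3.

3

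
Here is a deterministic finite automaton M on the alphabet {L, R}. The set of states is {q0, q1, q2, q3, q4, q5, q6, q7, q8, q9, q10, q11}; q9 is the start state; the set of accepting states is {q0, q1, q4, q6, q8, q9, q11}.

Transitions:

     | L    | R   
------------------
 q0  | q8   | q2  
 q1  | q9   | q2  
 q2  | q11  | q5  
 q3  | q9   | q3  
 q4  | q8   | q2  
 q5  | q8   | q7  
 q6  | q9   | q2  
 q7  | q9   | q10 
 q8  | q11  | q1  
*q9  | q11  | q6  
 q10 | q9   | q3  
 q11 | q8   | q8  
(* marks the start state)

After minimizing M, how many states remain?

5

First remove the unreachable states {q0,q4}; 10 states remain.
Initial partition by acceptance: {q1,q6,q8,q9,q11} | {q2,q3,q5,q7,q10}.
Split {q1,q6,q8,q9,q11} by δ(·,R) → {q8,q9,q11} and {q1,q6}.
Split {q8,q9,q11} by δ(·,R) → {q8,q9} and {q11}.
On input L, block {q2,q3,q5,q7,q10} splits into {q3,q5,q7,q10} and {q2}.
Stable partition: {q8,q9} | {q3,q5,q7,q10} | {q1,q6} | {q11} | {q2} — 5 equivalence classes.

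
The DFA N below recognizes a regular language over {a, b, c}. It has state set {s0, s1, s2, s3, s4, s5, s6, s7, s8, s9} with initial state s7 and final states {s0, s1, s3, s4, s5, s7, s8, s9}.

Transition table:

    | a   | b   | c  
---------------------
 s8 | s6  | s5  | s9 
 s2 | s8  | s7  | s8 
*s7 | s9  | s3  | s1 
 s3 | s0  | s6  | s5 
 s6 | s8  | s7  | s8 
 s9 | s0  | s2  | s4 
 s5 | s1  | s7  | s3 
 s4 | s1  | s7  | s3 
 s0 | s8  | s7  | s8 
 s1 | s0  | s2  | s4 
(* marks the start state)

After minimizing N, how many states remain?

6

All states are reachable from the start state.
Start with accepting vs non-accepting: {s0,s1,s3,s4,s5,s7,s8,s9} | {s2,s6}.
Refine {s0,s1,s3,s4,s5,s7,s8,s9} on symbol a: members go to different blocks, giving {s0,s1,s3,s4,s5,s7,s9} and {s8}.
Refine {s0,s1,s3,s4,s5,s7,s9} on symbol a: members go to different blocks, giving {s1,s3,s4,s5,s7,s9} and {s0}.
On input a, block {s1,s3,s4,s5,s7,s9} splits into {s1,s3,s9} and {s4,s5,s7}.
On input b, block {s4,s5,s7} splits into {s4,s5} and {s7}.
The partition is now stable with 6 blocks: {s1,s3,s9} | {s2,s6} | {s8} | {s0} | {s4,s5} | {s7}.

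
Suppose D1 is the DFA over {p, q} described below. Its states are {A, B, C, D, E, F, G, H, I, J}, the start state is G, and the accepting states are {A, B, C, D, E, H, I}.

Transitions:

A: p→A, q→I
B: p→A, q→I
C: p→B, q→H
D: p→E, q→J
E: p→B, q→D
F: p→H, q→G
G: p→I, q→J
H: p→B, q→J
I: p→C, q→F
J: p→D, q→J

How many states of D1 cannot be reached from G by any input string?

A breadth-first search from the start state visits every state.

0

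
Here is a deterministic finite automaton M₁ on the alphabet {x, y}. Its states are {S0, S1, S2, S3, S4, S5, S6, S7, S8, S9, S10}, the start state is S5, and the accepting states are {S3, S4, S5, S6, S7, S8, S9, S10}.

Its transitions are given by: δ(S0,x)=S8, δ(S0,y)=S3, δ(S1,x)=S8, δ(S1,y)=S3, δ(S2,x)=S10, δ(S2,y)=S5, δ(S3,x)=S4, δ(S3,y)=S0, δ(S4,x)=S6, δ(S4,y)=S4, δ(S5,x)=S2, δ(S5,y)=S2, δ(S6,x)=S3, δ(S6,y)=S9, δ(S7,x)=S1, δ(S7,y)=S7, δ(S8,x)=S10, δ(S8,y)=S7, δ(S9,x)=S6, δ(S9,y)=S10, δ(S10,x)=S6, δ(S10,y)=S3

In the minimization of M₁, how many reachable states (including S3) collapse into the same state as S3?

All states are reachable from the start state.
P0 = {S3,S4,S5,S6,S7,S8,S9,S10} | {S0,S1,S2}.
On input x, block {S3,S4,S5,S6,S7,S8,S9,S10} splits into {S3,S4,S6,S8,S9,S10} and {S5,S7}.
On input y, block {S3,S4,S6,S8,S9,S10} splits into {S4,S6,S9,S10} and {S3} and {S8}.
Refine {S4,S6,S9,S10} on symbol x: members go to different blocks, giving {S4,S9,S10} and {S6}.
Split {S4,S9,S10} by δ(·,y) → {S4,S9} and {S10}.
On input y, block {S4,S9} splits into {S4} and {S9}.
Split {S0,S1,S2} by δ(·,x) → {S0,S1} and {S2}.
Split {S5,S7} by δ(·,x) → {S5} and {S7}.
No further refinement is possible. Final partition (10 blocks): {S4} | {S0,S1} | {S5} | {S3} | {S8} | {S6} | {S10} | {S9} | {S2} | {S7}.
State S3 belongs to the block {S3}, which has 1 states.

1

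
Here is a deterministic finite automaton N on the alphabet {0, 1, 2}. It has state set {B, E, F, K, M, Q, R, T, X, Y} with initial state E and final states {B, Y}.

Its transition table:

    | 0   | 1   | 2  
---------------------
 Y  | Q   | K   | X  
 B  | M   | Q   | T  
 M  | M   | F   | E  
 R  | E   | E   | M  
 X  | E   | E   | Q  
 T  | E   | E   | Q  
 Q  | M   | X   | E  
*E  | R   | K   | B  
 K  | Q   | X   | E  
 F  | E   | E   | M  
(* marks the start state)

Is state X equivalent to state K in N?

No

First remove the unreachable states {Y}; 9 states remain.
Initial partition by acceptance: {B} | {E,F,K,M,Q,R,T,X}.
Split {E,F,K,M,Q,R,T,X} by δ(·,2) → {F,K,M,Q,R,T,X} and {E}.
Refine {F,K,M,Q,R,T,X} on symbol 0: members go to different blocks, giving {F,R,T,X} and {K,M,Q}.
No further refinement is possible. Final partition (4 blocks): {B} | {F,R,T,X} | {E} | {K,M,Q}.
X and K end up in different blocks, so they are distinguishable. For instance, the string '02' is accepted from only X.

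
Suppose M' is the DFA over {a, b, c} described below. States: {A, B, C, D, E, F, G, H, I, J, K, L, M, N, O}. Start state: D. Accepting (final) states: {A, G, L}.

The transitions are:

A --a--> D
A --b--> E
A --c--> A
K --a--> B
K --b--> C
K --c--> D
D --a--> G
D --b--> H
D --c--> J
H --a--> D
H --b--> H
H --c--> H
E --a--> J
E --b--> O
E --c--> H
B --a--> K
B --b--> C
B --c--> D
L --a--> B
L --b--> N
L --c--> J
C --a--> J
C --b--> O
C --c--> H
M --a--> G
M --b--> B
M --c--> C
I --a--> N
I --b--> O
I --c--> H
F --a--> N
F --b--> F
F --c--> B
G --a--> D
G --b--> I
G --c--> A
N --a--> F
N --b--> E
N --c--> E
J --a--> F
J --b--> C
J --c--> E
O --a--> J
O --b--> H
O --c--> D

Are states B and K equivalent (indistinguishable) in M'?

States {L,M} cannot be reached from the start state, so discard them.
P0 = {A,G} | {B,C,D,E,F,H,I,J,K,N,O}.
On input a, block {B,C,D,E,F,H,I,J,K,N,O} splits into {B,C,E,F,H,I,J,K,N,O} and {D}.
Split {B,C,E,F,H,I,J,K,N,O} by δ(·,a) → {B,C,E,F,I,J,K,N,O} and {H}.
Split {B,C,E,F,I,J,K,N,O} by δ(·,b) → {B,C,E,F,I,J,K,N} and {O}.
Split {B,C,E,F,I,J,K,N} by δ(·,b) → {B,F,J,K,N} and {C,E,I}.
Refine {B,F,J,K,N} on symbol b: members go to different blocks, giving {B,J,K,N} and {F}.
Refine {B,J,K,N} on symbol a: members go to different blocks, giving {B,K} and {J,N}.
The partition is now stable with 8 blocks: {A,G} | {B,K} | {D} | {H} | {O} | {C,E,I} | {F} | {J,N}.
B and K lie in the same block of the stable partition, so they are equivalent — no string distinguishes them.

Yes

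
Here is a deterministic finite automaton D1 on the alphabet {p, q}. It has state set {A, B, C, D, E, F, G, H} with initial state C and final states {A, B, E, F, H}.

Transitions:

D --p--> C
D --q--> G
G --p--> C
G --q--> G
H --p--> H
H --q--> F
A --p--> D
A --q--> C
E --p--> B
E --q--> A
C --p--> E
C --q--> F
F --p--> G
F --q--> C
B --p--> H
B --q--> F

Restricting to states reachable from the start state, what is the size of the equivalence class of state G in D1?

Every state is reachable, so we keep all 8.
P0 = {A,B,E,F,H} | {C,D,G}.
On input p, block {A,B,E,F,H} splits into {B,E,H} and {A,F}.
Refine {C,D,G} on symbol p: members go to different blocks, giving {D,G} and {C}.
The partition is now stable with 4 blocks: {B,E,H} | {D,G} | {A,F} | {C}.
The equivalence class containing G is {D,G}, of size 2.

2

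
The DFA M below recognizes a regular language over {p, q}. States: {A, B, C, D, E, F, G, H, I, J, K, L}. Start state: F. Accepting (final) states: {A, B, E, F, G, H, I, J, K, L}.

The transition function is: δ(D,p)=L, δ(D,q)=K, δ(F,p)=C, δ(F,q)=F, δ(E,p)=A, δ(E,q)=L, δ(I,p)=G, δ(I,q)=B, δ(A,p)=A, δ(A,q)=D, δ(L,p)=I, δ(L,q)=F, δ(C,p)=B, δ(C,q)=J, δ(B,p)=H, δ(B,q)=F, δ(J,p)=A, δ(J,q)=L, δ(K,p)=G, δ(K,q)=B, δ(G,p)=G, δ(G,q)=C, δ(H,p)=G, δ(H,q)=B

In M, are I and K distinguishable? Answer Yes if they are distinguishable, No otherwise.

No

First remove the unreachable states {E}; 11 states remain.
Initial partition by acceptance: {A,B,F,G,H,I,J,K,L} | {C,D}.
Split {A,B,F,G,H,I,J,K,L} by δ(·,p) → {A,B,G,H,I,J,K,L} and {F}.
Split {A,B,G,H,I,J,K,L} by δ(·,q) → {H,I,J,K} and {A,G} and {B,L}.
Stable partition: {H,I,J,K} | {C,D} | {F} | {A,G} | {B,L} — 5 equivalence classes.
I and K lie in the same block of the stable partition, so they are equivalent — no string distinguishes them.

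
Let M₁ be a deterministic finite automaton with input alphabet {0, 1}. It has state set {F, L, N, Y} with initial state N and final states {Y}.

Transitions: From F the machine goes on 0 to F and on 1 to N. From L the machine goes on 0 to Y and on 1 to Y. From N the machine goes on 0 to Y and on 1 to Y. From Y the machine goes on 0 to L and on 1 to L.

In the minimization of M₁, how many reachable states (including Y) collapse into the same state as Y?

1

States {F} cannot be reached from the start state, so discard them.
P0 = {Y} | {L,N}.
Stable partition: {Y} | {L,N} — 2 equivalence classes.
The equivalence class containing Y is {Y}, of size 1.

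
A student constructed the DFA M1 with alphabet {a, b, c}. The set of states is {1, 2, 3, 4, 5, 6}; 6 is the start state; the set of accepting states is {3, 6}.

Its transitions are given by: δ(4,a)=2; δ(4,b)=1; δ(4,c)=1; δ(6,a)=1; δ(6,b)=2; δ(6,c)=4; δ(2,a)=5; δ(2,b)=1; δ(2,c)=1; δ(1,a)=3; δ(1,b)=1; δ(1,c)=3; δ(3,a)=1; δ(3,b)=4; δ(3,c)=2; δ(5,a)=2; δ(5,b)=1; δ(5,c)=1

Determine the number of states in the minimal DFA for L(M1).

All states are reachable from the start state.
Initial partition by acceptance: {3,6} | {1,2,4,5}.
Refine {1,2,4,5} on symbol a: members go to different blocks, giving {2,4,5} and {1}.
Stable partition: {3,6} | {2,4,5} | {1} — 3 equivalence classes.

3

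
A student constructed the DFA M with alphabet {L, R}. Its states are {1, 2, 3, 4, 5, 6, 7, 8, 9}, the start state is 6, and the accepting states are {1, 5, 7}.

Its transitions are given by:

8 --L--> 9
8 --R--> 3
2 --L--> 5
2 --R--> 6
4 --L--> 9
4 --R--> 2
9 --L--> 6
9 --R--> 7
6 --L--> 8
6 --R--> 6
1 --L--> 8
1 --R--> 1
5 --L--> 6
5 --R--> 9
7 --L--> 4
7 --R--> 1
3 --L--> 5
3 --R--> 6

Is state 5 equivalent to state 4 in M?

No

Every state is reachable, so we keep all 9.
Start with accepting vs non-accepting: {1,5,7} | {2,3,4,6,8,9}.
Refine {1,5,7} on symbol R: members go to different blocks, giving {1,7} and {5}.
On input L, block {2,3,4,6,8,9} splits into {4,6,8,9} and {2,3}.
Split {4,6,8,9} by δ(·,R) → {4,8} and {6} and {9}.
Stable partition: {1,7} | {4,8} | {5} | {2,3} | {6} | {9} — 6 equivalence classes.
5 and 4 end up in different blocks, so they are distinguishable. For instance, the string 'ε' is accepted from only 5.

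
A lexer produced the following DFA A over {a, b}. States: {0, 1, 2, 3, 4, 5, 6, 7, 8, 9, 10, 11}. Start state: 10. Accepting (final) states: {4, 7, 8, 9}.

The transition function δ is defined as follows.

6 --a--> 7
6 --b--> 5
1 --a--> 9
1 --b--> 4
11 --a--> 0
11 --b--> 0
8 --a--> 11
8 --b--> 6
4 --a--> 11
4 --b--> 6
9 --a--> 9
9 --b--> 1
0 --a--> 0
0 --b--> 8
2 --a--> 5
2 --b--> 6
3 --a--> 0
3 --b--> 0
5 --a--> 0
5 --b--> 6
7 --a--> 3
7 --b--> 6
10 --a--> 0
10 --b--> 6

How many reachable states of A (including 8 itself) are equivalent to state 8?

2

Reachable states from the start: {0,3,5,6,7,8,10,11}. Unreachable: {1,2,4,9} — drop them.
P0 = {7,8} | {0,3,5,6,10,11}.
On input a, block {0,3,5,6,10,11} splits into {0,3,5,10,11} and {6}.
On input b, block {0,3,5,10,11} splits into {3,11} and {5,10} and {0}.
Stable partition: {7,8} | {3,11} | {6} | {5,10} | {0} — 5 equivalence classes.
State 8 belongs to the block {7,8}, which has 2 states.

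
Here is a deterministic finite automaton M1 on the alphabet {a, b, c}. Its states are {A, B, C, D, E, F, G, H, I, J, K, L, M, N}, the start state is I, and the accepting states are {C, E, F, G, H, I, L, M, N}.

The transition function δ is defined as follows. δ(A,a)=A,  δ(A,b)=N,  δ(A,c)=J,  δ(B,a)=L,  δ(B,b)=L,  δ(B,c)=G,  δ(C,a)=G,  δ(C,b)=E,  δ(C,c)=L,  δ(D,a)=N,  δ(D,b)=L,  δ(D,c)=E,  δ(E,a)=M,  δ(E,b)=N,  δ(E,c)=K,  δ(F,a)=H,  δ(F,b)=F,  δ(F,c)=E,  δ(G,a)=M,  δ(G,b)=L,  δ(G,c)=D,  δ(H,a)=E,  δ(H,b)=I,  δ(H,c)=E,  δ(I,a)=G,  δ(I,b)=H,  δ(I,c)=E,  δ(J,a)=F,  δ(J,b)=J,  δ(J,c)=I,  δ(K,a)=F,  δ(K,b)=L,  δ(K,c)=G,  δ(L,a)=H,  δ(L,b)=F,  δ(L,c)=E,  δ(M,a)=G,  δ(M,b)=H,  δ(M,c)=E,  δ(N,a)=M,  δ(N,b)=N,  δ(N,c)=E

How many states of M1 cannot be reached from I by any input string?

4

No path from I leads to A, B, C, J; the other 10 states are all reachable.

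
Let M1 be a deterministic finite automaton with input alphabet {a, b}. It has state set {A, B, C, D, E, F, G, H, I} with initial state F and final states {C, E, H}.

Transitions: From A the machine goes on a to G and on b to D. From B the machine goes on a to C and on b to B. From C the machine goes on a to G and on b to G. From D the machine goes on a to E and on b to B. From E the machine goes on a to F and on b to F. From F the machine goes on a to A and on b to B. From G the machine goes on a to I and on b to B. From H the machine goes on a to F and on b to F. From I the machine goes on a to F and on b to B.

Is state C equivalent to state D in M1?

No

First remove the unreachable states {H}; 8 states remain.
P0 = {C,E} | {A,B,D,F,G,I}.
Split {A,B,D,F,G,I} by δ(·,a) → {A,F,G,I} and {B,D}.
Stable partition: {C,E} | {A,F,G,I} | {B,D} — 3 equivalence classes.
C and D end up in different blocks, so they are distinguishable. For instance, the string 'ε' is accepted from only C.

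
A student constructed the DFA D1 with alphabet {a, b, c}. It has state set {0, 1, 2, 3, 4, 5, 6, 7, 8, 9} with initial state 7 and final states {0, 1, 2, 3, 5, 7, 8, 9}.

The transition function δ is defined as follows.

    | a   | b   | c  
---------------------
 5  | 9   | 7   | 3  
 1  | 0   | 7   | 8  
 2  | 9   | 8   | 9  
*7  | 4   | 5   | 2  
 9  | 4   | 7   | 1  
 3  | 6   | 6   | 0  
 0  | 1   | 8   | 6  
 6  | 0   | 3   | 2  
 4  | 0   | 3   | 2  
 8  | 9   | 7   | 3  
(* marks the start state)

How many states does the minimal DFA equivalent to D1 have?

8

All states are reachable from the start state.
P0 = {0,1,2,3,5,7,8,9} | {4,6}.
On input a, block {0,1,2,3,5,7,8,9} splits into {0,1,2,5,8} and {3,7,9}.
Refine {0,1,2,5,8} on symbol a: members go to different blocks, giving {2,5,8} and {0,1}.
On input b, block {2,5,8} splits into {5,8} and {2}.
Refine {3,7,9} on symbol b: members go to different blocks, giving {3} and {7} and {9}.
Split {0,1} by δ(·,b) → {0} and {1}.
No further refinement is possible. Final partition (8 blocks): {5,8} | {4,6} | {3} | {0} | {2} | {7} | {9} | {1}.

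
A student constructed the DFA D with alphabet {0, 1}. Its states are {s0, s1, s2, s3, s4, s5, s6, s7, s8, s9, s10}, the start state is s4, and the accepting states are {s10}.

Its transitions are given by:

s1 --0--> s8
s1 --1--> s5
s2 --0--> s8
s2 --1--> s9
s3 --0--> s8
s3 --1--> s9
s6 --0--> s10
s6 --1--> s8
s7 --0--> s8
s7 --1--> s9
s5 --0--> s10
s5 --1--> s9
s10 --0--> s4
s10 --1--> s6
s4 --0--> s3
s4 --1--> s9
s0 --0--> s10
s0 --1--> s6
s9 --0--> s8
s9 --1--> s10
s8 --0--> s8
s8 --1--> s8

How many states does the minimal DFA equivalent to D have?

6

States {s0,s1,s2,s5,s7} cannot be reached from the start state, so discard them.
P0 = {s10} | {s3,s4,s6,s8,s9}.
Refine {s3,s4,s6,s8,s9} on symbol 0: members go to different blocks, giving {s3,s4,s8,s9} and {s6}.
Refine {s3,s4,s8,s9} on symbol 1: members go to different blocks, giving {s3,s4,s8} and {s9}.
Split {s3,s4,s8} by δ(·,1) → {s3,s4} and {s8}.
Refine {s3,s4} on symbol 0: members go to different blocks, giving {s3} and {s4}.
The partition is now stable with 6 blocks: {s10} | {s3} | {s6} | {s9} | {s8} | {s4}.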